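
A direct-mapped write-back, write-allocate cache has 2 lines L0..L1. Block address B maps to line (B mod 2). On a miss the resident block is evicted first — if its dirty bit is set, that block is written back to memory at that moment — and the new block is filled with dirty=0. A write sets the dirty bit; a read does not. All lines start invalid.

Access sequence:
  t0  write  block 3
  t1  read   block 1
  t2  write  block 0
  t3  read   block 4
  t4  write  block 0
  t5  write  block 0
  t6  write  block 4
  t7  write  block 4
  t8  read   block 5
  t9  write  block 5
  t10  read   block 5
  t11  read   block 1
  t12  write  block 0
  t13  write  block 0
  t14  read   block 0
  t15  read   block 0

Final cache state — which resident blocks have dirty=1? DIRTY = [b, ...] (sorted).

DIRTY = [0]

  0 | W B3 → L1 miss [D]
  1 | R B1 → L1 miss wb→B3 [-]
  2 | W B0 → L0 miss [D]
  3 | R B4 → L0 miss wb→B0 [-]
  4 | W B0 → L0 miss [D]
  5 | W B0 → L0 hit [D]
  6 | W B4 → L0 miss wb→B0 [D]
  7 | W B4 → L0 hit [D]
  8 | R B5 → L1 miss [-]
  9 | W B5 → L1 hit [D]
  10 | R B5 → L1 hit [D]
  11 | R B1 → L1 miss wb→B5 [-]
  12 | W B0 → L0 miss wb→B4 [D]
  13 | W B0 → L0 hit [D]
  14 | R B0 → L0 hit [D]
  15 | R B0 → L0 hit [D]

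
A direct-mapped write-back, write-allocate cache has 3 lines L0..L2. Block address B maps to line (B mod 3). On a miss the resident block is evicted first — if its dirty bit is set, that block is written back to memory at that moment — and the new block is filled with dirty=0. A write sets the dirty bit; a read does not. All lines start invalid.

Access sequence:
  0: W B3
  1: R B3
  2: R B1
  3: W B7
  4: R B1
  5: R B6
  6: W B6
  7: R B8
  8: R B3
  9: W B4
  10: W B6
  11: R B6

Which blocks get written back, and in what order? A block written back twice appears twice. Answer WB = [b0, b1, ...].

0: W B3 -> L0 miss  d=D]
1: R B3 -> L0 hit  d=D]
2: R B1 -> L1 miss  d=-]
3: W B7 -> L1 miss  d=D]
4: R B1 -> L1 miss wb->B7  d=-]
5: R B6 -> L0 miss wb->B3  d=-]
6: W B6 -> L0 hit  d=D]
7: R B8 -> L2 miss  d=-]
8: R B3 -> L0 miss wb->B6  d=-]
9: W B4 -> L1 miss  d=D]
10: W B6 -> L0 miss  d=D]
11: R B6 -> L0 hit  d=D]

WB = [7, 3, 6]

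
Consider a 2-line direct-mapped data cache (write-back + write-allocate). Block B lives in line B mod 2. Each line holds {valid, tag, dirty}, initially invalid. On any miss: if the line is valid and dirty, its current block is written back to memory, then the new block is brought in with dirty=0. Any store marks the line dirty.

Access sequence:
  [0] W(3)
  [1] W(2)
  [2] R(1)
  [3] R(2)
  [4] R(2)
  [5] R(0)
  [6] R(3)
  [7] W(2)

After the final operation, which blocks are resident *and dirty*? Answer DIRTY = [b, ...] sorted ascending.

0: W B3 → L1 miss [D]
1: W B2 → L0 miss [D]
2: R B1 → L1 miss wb→B3 [-]
3: R B2 → L0 hit [D]
4: R B2 → L0 hit [D]
5: R B0 → L0 miss wb→B2 [-]
6: R B3 → L1 miss [-]
7: W B2 → L0 miss [D]

DIRTY = [2]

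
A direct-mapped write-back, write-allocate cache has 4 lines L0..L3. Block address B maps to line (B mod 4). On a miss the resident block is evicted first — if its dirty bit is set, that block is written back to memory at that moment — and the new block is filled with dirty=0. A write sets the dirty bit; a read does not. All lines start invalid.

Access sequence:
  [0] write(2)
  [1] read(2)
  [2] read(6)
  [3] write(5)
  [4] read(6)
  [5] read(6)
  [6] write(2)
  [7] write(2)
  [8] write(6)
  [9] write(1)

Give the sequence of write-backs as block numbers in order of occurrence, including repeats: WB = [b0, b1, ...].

WB = [2, 2, 5]

  0 | W B2 → L2 miss [D]
  1 | R B2 → L2 hit [D]
  2 | R B6 → L2 miss wb→B2 [-]
  3 | W B5 → L1 miss [D]
  4 | R B6 → L2 hit [-]
  5 | R B6 → L2 hit [-]
  6 | W B2 → L2 miss [D]
  7 | W B2 → L2 hit [D]
  8 | W B6 → L2 miss wb→B2 [D]
  9 | W B1 → L1 miss wb→B5 [D]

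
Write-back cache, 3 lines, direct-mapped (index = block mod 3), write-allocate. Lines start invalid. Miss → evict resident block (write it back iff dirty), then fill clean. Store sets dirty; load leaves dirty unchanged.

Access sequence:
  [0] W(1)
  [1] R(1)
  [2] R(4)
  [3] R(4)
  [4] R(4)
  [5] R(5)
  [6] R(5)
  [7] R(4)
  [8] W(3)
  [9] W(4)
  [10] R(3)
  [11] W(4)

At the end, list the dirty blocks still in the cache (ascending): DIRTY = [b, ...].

  0 | W B1 → L1 miss [D]
  1 | R B1 → L1 hit [D]
  2 | R B4 → L1 miss wb→B1 [-]
  3 | R B4 → L1 hit [-]
  4 | R B4 → L1 hit [-]
  5 | R B5 → L2 miss [-]
  6 | R B5 → L2 hit [-]
  7 | R B4 → L1 hit [-]
  8 | W B3 → L0 miss [D]
  9 | W B4 → L1 hit [D]
  10 | R B3 → L0 hit [D]
  11 | W B4 → L1 hit [D]

DIRTY = [3, 4]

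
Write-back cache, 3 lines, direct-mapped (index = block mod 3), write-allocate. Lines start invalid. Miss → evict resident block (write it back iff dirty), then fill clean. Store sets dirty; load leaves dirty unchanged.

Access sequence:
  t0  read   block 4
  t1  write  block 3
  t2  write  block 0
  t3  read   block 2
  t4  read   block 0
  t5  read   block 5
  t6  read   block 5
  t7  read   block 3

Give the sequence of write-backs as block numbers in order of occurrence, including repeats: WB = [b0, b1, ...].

WB = [3, 0]

0: R B4 → L1 miss [-]
1: W B3 → L0 miss [D]
2: W B0 → L0 miss wb→B3 [D]
3: R B2 → L2 miss [-]
4: R B0 → L0 hit [D]
5: R B5 → L2 miss [-]
6: R B5 → L2 hit [-]
7: R B3 → L0 miss wb→B0 [-]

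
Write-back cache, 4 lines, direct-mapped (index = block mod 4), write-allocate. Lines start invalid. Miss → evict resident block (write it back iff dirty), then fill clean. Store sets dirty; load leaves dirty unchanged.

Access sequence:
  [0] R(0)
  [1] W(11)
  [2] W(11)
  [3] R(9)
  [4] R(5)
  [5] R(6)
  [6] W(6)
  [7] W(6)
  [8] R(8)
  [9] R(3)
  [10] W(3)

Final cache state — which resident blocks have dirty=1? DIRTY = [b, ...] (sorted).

0: R B0 → L0 miss [-]
1: W B11 → L3 miss [D]
2: W B11 → L3 hit [D]
3: R B9 → L1 miss [-]
4: R B5 → L1 miss [-]
5: R B6 → L2 miss [-]
6: W B6 → L2 hit [D]
7: W B6 → L2 hit [D]
8: R B8 → L0 miss [-]
9: R B3 → L3 miss wb→B11 [-]
10: W B3 → L3 hit [D]

DIRTY = [3, 6]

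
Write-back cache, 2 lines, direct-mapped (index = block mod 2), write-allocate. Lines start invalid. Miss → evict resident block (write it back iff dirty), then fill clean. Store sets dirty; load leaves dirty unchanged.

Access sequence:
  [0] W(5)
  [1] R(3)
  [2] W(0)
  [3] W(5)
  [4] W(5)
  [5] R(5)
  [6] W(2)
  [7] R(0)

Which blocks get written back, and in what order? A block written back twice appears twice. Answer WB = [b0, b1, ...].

  0 | W B5 → L1 miss [D]
  1 | R B3 → L1 miss wb→B5 [-]
  2 | W B0 → L0 miss [D]
  3 | W B5 → L1 miss [D]
  4 | W B5 → L1 hit [D]
  5 | R B5 → L1 hit [D]
  6 | W B2 → L0 miss wb→B0 [D]
  7 | R B0 → L0 miss wb→B2 [-]

WB = [5, 0, 2]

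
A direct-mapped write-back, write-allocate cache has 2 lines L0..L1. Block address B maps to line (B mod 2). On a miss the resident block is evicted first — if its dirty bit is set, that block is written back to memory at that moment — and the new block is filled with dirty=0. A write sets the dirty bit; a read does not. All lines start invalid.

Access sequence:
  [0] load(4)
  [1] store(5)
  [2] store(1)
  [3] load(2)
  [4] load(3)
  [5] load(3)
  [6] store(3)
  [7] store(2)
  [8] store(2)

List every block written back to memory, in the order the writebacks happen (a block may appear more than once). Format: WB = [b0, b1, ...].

  0 | R B4 → L0 miss [-]
  1 | W B5 → L1 miss [D]
  2 | W B1 → L1 miss wb→B5 [D]
  3 | R B2 → L0 miss [-]
  4 | R B3 → L1 miss wb→B1 [-]
  5 | R B3 → L1 hit [-]
  6 | W B3 → L1 hit [D]
  7 | W B2 → L0 hit [D]
  8 | W B2 → L0 hit [D]

WB = [5, 1]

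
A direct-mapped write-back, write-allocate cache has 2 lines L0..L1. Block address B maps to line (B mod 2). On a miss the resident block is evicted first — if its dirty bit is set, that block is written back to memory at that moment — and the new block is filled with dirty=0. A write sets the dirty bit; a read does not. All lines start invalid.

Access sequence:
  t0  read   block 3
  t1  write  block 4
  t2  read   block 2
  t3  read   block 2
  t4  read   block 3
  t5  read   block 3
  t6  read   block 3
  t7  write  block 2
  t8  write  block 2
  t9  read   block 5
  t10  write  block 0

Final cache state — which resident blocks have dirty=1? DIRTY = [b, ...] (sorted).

0: R B3 → L1 miss [-]
1: W B4 → L0 miss [D]
2: R B2 → L0 miss wb→B4 [-]
3: R B2 → L0 hit [-]
4: R B3 → L1 hit [-]
5: R B3 → L1 hit [-]
6: R B3 → L1 hit [-]
7: W B2 → L0 hit [D]
8: W B2 → L0 hit [D]
9: R B5 → L1 miss [-]
10: W B0 → L0 miss wb→B2 [D]

DIRTY = [0]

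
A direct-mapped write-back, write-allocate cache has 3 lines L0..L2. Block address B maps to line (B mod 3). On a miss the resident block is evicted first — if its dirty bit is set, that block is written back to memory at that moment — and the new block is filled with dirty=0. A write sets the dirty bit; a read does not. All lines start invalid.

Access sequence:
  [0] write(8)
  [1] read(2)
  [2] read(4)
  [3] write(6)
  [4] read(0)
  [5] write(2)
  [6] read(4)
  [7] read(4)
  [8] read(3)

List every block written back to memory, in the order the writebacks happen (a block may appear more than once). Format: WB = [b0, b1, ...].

  0 | W B8 → L2 miss [D]
  1 | R B2 → L2 miss wb→B8 [-]
  2 | R B4 → L1 miss [-]
  3 | W B6 → L0 miss [D]
  4 | R B0 → L0 miss wb→B6 [-]
  5 | W B2 → L2 hit [D]
  6 | R B4 → L1 hit [-]
  7 | R B4 → L1 hit [-]
  8 | R B3 → L0 miss [-]

WB = [8, 6]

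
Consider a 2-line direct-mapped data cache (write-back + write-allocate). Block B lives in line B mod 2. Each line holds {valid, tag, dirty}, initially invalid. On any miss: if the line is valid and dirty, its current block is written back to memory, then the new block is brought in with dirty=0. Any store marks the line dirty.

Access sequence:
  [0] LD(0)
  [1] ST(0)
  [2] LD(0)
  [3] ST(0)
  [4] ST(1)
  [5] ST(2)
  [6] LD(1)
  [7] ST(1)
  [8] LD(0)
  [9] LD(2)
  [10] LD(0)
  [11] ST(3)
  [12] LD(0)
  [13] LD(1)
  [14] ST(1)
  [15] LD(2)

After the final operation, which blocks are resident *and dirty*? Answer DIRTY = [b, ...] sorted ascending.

DIRTY = [1]

0: R B0 → L0 miss [-]
1: W B0 → L0 hit [D]
2: R B0 → L0 hit [D]
3: W B0 → L0 hit [D]
4: W B1 → L1 miss [D]
5: W B2 → L0 miss wb→B0 [D]
6: R B1 → L1 hit [D]
7: W B1 → L1 hit [D]
8: R B0 → L0 miss wb→B2 [-]
9: R B2 → L0 miss [-]
10: R B0 → L0 miss [-]
11: W B3 → L1 miss wb→B1 [D]
12: R B0 → L0 hit [-]
13: R B1 → L1 miss wb→B3 [-]
14: W B1 → L1 hit [D]
15: R B2 → L0 miss [-]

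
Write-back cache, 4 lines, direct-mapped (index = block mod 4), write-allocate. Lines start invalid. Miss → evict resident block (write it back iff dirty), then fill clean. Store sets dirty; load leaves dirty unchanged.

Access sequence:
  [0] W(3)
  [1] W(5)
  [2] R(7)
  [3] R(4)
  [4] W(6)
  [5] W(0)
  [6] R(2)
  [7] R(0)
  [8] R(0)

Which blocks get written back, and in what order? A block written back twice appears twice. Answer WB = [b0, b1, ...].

WB = [3, 6]

  0 | W B3 → L3 miss [D]
  1 | W B5 → L1 miss [D]
  2 | R B7 → L3 miss wb→B3 [-]
  3 | R B4 → L0 miss [-]
  4 | W B6 → L2 miss [D]
  5 | W B0 → L0 miss [D]
  6 | R B2 → L2 miss wb→B6 [-]
  7 | R B0 → L0 hit [D]
  8 | R B0 → L0 hit [D]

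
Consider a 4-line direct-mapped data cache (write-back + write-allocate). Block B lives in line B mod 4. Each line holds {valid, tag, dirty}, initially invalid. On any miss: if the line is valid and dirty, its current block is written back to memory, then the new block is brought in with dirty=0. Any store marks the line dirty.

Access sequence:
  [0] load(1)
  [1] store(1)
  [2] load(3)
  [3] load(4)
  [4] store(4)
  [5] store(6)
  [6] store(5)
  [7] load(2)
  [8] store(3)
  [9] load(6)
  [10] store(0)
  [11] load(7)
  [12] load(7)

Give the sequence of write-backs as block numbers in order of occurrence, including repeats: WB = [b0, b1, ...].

WB = [1, 6, 4, 3]

  0 | R B1 → L1 miss [-]
  1 | W B1 → L1 hit [D]
  2 | R B3 → L3 miss [-]
  3 | R B4 → L0 miss [-]
  4 | W B4 → L0 hit [D]
  5 | W B6 → L2 miss [D]
  6 | W B5 → L1 miss wb→B1 [D]
  7 | R B2 → L2 miss wb→B6 [-]
  8 | W B3 → L3 hit [D]
  9 | R B6 → L2 miss [-]
  10 | W B0 → L0 miss wb→B4 [D]
  11 | R B7 → L3 miss wb→B3 [-]
  12 | R B7 → L3 hit [-]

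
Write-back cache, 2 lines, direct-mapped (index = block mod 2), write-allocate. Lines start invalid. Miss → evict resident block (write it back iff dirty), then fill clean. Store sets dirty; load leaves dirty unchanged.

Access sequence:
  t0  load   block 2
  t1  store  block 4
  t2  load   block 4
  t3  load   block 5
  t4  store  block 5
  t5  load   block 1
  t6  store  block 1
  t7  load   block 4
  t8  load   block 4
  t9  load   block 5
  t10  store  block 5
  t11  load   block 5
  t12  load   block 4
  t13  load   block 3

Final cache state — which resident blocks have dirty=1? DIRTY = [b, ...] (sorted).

0: R B2 → L0 miss [-]
1: W B4 → L0 miss [D]
2: R B4 → L0 hit [D]
3: R B5 → L1 miss [-]
4: W B5 → L1 hit [D]
5: R B1 → L1 miss wb→B5 [-]
6: W B1 → L1 hit [D]
7: R B4 → L0 hit [D]
8: R B4 → L0 hit [D]
9: R B5 → L1 miss wb→B1 [-]
10: W B5 → L1 hit [D]
11: R B5 → L1 hit [D]
12: R B4 → L0 hit [D]
13: R B3 → L1 miss wb→B5 [-]

DIRTY = [4]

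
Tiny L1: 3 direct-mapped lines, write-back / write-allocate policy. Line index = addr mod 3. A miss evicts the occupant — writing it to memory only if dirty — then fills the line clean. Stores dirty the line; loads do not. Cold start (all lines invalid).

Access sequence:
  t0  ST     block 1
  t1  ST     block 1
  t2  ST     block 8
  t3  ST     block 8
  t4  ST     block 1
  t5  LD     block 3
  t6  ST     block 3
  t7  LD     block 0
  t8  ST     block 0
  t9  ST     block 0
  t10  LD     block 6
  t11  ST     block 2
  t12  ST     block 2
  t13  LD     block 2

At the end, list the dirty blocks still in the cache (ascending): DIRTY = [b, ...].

DIRTY = [1, 2]

0: W B1 -> L1 miss  d=D]
1: W B1 -> L1 hit  d=D]
2: W B8 -> L2 miss  d=D]
3: W B8 -> L2 hit  d=D]
4: W B1 -> L1 hit  d=D]
5: R B3 -> L0 miss  d=-]
6: W B3 -> L0 hit  d=D]
7: R B0 -> L0 miss wb->B3  d=-]
8: W B0 -> L0 hit  d=D]
9: W B0 -> L0 hit  d=D]
10: R B6 -> L0 miss wb->B0  d=-]
11: W B2 -> L2 miss wb->B8  d=D]
12: W B2 -> L2 hit  d=D]
13: R B2 -> L2 hit  d=D]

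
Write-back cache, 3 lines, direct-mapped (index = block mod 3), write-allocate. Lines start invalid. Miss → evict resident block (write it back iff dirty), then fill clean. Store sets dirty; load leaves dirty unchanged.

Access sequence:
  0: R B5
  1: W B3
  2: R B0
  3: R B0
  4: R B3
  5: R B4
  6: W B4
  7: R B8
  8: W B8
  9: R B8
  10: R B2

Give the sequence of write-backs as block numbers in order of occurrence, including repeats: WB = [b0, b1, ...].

WB = [3, 8]

0: R B5 → L2 miss [-]
1: W B3 → L0 miss [D]
2: R B0 → L0 miss wb→B3 [-]
3: R B0 → L0 hit [-]
4: R B3 → L0 miss [-]
5: R B4 → L1 miss [-]
6: W B4 → L1 hit [D]
7: R B8 → L2 miss [-]
8: W B8 → L2 hit [D]
9: R B8 → L2 hit [D]
10: R B2 → L2 miss wb→B8 [-]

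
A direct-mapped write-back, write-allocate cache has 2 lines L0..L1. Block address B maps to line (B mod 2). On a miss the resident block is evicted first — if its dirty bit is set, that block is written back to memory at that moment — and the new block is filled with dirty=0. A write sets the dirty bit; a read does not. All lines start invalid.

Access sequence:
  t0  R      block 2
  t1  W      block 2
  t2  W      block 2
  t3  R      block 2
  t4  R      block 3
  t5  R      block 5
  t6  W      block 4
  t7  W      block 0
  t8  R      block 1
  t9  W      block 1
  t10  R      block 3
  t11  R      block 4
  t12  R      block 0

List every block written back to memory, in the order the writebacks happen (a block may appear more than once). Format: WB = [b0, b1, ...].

  0 | R B2 → L0 miss [-]
  1 | W B2 → L0 hit [D]
  2 | W B2 → L0 hit [D]
  3 | R B2 → L0 hit [D]
  4 | R B3 → L1 miss [-]
  5 | R B5 → L1 miss [-]
  6 | W B4 → L0 miss wb→B2 [D]
  7 | W B0 → L0 miss wb→B4 [D]
  8 | R B1 → L1 miss [-]
  9 | W B1 → L1 hit [D]
  10 | R B3 → L1 miss wb→B1 [-]
  11 | R B4 → L0 miss wb→B0 [-]
  12 | R B0 → L0 miss [-]

WB = [2, 4, 1, 0]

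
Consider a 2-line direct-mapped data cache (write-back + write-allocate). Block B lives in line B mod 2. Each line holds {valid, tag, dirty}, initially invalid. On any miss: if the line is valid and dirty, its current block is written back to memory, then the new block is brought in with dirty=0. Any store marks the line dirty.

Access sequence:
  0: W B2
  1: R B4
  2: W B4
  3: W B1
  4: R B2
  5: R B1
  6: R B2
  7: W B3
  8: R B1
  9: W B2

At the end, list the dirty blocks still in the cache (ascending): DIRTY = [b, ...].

DIRTY = [2]

  0 | W B2 → L0 miss [D]
  1 | R B4 → L0 miss wb→B2 [-]
  2 | W B4 → L0 hit [D]
  3 | W B1 → L1 miss [D]
  4 | R B2 → L0 miss wb→B4 [-]
  5 | R B1 → L1 hit [D]
  6 | R B2 → L0 hit [-]
  7 | W B3 → L1 miss wb→B1 [D]
  8 | R B1 → L1 miss wb→B3 [-]
  9 | W B2 → L0 hit [D]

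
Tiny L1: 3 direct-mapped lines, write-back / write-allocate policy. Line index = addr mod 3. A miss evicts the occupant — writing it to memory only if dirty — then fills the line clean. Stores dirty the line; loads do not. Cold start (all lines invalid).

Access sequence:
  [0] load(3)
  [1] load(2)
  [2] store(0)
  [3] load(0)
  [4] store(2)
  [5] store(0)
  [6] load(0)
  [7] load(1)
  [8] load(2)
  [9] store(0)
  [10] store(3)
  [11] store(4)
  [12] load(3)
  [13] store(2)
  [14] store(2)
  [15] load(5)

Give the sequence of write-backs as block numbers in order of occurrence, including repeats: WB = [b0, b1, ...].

WB = [0, 2]

0: R B3 -> L0 miss  d=-]
1: R B2 -> L2 miss  d=-]
2: W B0 -> L0 miss  d=D]
3: R B0 -> L0 hit  d=D]
4: W B2 -> L2 hit  d=D]
5: W B0 -> L0 hit  d=D]
6: R B0 -> L0 hit  d=D]
7: R B1 -> L1 miss  d=-]
8: R B2 -> L2 hit  d=D]
9: W B0 -> L0 hit  d=D]
10: W B3 -> L0 miss wb->B0  d=D]
11: W B4 -> L1 miss  d=D]
12: R B3 -> L0 hit  d=D]
13: W B2 -> L2 hit  d=D]
14: W B2 -> L2 hit  d=D]
15: R B5 -> L2 miss wb->B2  d=-]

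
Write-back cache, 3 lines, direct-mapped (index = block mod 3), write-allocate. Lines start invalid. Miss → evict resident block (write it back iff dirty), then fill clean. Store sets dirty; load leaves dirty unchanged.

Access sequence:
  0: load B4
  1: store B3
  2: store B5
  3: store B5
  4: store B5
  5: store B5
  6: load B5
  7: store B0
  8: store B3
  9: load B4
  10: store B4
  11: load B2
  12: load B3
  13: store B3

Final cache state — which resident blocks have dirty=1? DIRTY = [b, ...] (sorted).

0: R B4 -> L1 miss  d=-]
1: W B3 -> L0 miss  d=D]
2: W B5 -> L2 miss  d=D]
3: W B5 -> L2 hit  d=D]
4: W B5 -> L2 hit  d=D]
5: W B5 -> L2 hit  d=D]
6: R B5 -> L2 hit  d=D]
7: W B0 -> L0 miss wb->B3  d=D]
8: W B3 -> L0 miss wb->B0  d=D]
9: R B4 -> L1 hit  d=-]
10: W B4 -> L1 hit  d=D]
11: R B2 -> L2 miss wb->B5  d=-]
12: R B3 -> L0 hit  d=D]
13: W B3 -> L0 hit  d=D]

DIRTY = [3, 4]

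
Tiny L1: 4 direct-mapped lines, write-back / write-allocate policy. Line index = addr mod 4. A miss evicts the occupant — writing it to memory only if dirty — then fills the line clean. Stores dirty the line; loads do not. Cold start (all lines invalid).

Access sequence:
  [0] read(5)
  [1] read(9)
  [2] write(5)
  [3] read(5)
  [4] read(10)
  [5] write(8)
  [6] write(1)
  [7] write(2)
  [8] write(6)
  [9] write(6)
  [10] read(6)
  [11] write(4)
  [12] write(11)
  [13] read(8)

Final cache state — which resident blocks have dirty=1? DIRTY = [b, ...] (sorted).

DIRTY = [1, 6, 11]

  0 | R B5 → L1 miss [-]
  1 | R B9 → L1 miss [-]
  2 | W B5 → L1 miss [D]
  3 | R B5 → L1 hit [D]
  4 | R B10 → L2 miss [-]
  5 | W B8 → L0 miss [D]
  6 | W B1 → L1 miss wb→B5 [D]
  7 | W B2 → L2 miss [D]
  8 | W B6 → L2 miss wb→B2 [D]
  9 | W B6 → L2 hit [D]
  10 | R B6 → L2 hit [D]
  11 | W B4 → L0 miss wb→B8 [D]
  12 | W B11 → L3 miss [D]
  13 | R B8 → L0 miss wb→B4 [-]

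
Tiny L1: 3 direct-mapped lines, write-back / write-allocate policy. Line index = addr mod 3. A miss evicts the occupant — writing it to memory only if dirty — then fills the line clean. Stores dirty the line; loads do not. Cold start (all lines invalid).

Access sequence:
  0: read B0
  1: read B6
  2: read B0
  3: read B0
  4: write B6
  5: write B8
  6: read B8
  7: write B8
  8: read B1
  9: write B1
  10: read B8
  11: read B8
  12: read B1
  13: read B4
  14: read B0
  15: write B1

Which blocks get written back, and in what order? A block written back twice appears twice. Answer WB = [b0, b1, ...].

0: R B0 → L0 miss [-]
1: R B6 → L0 miss [-]
2: R B0 → L0 miss [-]
3: R B0 → L0 hit [-]
4: W B6 → L0 miss [D]
5: W B8 → L2 miss [D]
6: R B8 → L2 hit [D]
7: W B8 → L2 hit [D]
8: R B1 → L1 miss [-]
9: W B1 → L1 hit [D]
10: R B8 → L2 hit [D]
11: R B8 → L2 hit [D]
12: R B1 → L1 hit [D]
13: R B4 → L1 miss wb→B1 [-]
14: R B0 → L0 miss wb→B6 [-]
15: W B1 → L1 miss [D]

WB = [1, 6]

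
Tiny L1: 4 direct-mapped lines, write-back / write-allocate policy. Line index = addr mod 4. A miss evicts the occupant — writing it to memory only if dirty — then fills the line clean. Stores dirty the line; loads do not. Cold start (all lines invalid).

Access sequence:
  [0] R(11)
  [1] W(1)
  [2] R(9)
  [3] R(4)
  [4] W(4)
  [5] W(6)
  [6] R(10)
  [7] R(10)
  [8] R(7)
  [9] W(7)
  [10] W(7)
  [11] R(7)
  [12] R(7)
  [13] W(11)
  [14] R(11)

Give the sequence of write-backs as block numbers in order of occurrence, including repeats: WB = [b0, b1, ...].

  0 | R B11 → L3 miss [-]
  1 | W B1 → L1 miss [D]
  2 | R B9 → L1 miss wb→B1 [-]
  3 | R B4 → L0 miss [-]
  4 | W B4 → L0 hit [D]
  5 | W B6 → L2 miss [D]
  6 | R B10 → L2 miss wb→B6 [-]
  7 | R B10 → L2 hit [-]
  8 | R B7 → L3 miss [-]
  9 | W B7 → L3 hit [D]
  10 | W B7 → L3 hit [D]
  11 | R B7 → L3 hit [D]
  12 | R B7 → L3 hit [D]
  13 | W B11 → L3 miss wb→B7 [D]
  14 | R B11 → L3 hit [D]

WB = [1, 6, 7]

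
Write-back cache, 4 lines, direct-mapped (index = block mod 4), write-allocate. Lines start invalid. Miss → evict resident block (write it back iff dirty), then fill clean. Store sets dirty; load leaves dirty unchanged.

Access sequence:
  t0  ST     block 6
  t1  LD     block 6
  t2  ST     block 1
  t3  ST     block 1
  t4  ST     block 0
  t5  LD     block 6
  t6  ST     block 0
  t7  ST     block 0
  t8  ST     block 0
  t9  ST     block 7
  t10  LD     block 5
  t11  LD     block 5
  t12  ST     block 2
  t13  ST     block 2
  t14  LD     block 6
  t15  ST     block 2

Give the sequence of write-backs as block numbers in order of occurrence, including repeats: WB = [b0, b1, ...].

WB = [1, 6, 2]

0: W B6 -> L2 miss  d=D]
1: R B6 -> L2 hit  d=D]
2: W B1 -> L1 miss  d=D]
3: W B1 -> L1 hit  d=D]
4: W B0 -> L0 miss  d=D]
5: R B6 -> L2 hit  d=D]
6: W B0 -> L0 hit  d=D]
7: W B0 -> L0 hit  d=D]
8: W B0 -> L0 hit  d=D]
9: W B7 -> L3 miss  d=D]
10: R B5 -> L1 miss wb->B1  d=-]
11: R B5 -> L1 hit  d=-]
12: W B2 -> L2 miss wb->B6  d=D]
13: W B2 -> L2 hit  d=D]
14: R B6 -> L2 miss wb->B2  d=-]
15: W B2 -> L2 miss  d=D]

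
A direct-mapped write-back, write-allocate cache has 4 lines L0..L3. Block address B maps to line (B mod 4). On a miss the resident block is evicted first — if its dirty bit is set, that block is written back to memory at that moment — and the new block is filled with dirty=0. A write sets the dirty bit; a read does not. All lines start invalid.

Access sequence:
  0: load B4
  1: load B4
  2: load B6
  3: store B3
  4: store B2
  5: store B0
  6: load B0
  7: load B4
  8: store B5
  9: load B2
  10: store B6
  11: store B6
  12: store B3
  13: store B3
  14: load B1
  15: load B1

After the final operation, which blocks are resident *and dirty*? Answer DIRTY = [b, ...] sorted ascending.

DIRTY = [3, 6]

  0 | R B4 → L0 miss [-]
  1 | R B4 → L0 hit [-]
  2 | R B6 → L2 miss [-]
  3 | W B3 → L3 miss [D]
  4 | W B2 → L2 miss [D]
  5 | W B0 → L0 miss [D]
  6 | R B0 → L0 hit [D]
  7 | R B4 → L0 miss wb→B0 [-]
  8 | W B5 → L1 miss [D]
  9 | R B2 → L2 hit [D]
  10 | W B6 → L2 miss wb→B2 [D]
  11 | W B6 → L2 hit [D]
  12 | W B3 → L3 hit [D]
  13 | W B3 → L3 hit [D]
  14 | R B1 → L1 miss wb→B5 [-]
  15 | R B1 → L1 hit [-]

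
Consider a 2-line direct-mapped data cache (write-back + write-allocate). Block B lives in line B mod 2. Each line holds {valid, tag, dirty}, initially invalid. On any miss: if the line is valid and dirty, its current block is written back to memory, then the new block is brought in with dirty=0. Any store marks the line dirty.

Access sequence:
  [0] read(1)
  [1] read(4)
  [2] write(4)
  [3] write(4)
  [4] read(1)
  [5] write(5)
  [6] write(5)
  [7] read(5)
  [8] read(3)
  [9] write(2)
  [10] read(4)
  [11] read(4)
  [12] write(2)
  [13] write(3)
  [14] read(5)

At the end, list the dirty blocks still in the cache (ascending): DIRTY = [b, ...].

DIRTY = [2]

0: R B1 → L1 miss [-]
1: R B4 → L0 miss [-]
2: W B4 → L0 hit [D]
3: W B4 → L0 hit [D]
4: R B1 → L1 hit [-]
5: W B5 → L1 miss [D]
6: W B5 → L1 hit [D]
7: R B5 → L1 hit [D]
8: R B3 → L1 miss wb→B5 [-]
9: W B2 → L0 miss wb→B4 [D]
10: R B4 → L0 miss wb→B2 [-]
11: R B4 → L0 hit [-]
12: W B2 → L0 miss [D]
13: W B3 → L1 hit [D]
14: R B5 → L1 miss wb→B3 [-]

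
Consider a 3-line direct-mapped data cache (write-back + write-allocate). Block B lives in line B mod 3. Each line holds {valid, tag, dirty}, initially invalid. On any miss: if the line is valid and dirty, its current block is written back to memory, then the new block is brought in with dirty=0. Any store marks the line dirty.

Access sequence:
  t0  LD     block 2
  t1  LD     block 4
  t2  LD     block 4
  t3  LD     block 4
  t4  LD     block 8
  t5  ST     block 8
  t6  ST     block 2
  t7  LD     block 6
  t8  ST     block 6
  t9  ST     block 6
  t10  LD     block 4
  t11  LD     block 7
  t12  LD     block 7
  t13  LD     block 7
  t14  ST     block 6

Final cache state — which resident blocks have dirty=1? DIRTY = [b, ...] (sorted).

DIRTY = [2, 6]

0: R B2 → L2 miss [-]
1: R B4 → L1 miss [-]
2: R B4 → L1 hit [-]
3: R B4 → L1 hit [-]
4: R B8 → L2 miss [-]
5: W B8 → L2 hit [D]
6: W B2 → L2 miss wb→B8 [D]
7: R B6 → L0 miss [-]
8: W B6 → L0 hit [D]
9: W B6 → L0 hit [D]
10: R B4 → L1 hit [-]
11: R B7 → L1 miss [-]
12: R B7 → L1 hit [-]
13: R B7 → L1 hit [-]
14: W B6 → L0 hit [D]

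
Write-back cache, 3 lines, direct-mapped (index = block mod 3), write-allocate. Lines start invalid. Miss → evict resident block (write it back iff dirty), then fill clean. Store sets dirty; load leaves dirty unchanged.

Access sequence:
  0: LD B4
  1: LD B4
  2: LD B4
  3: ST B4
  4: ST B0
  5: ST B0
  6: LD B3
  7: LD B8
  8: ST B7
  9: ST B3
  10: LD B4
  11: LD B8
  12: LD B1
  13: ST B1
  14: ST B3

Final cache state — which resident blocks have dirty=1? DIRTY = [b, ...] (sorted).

0: R B4 -> L1 miss  d=-]
1: R B4 -> L1 hit  d=-]
2: R B4 -> L1 hit  d=-]
3: W B4 -> L1 hit  d=D]
4: W B0 -> L0 miss  d=D]
5: W B0 -> L0 hit  d=D]
6: R B3 -> L0 miss wb->B0  d=-]
7: R B8 -> L2 miss  d=-]
8: W B7 -> L1 miss wb->B4  d=D]
9: W B3 -> L0 hit  d=D]
10: R B4 -> L1 miss wb->B7  d=-]
11: R B8 -> L2 hit  d=-]
12: R B1 -> L1 miss  d=-]
13: W B1 -> L1 hit  d=D]
14: W B3 -> L0 hit  d=D]

DIRTY = [1, 3]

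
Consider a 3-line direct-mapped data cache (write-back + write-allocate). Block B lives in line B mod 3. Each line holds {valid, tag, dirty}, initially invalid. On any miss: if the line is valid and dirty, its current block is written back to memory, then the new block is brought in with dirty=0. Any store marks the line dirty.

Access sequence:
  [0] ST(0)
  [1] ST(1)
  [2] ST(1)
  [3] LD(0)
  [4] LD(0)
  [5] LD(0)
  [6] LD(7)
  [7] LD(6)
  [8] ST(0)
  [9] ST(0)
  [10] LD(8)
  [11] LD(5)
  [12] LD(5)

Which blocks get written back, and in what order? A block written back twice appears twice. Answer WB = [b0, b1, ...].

WB = [1, 0]

0: W B0 -> L0 miss  d=D]
1: W B1 -> L1 miss  d=D]
2: W B1 -> L1 hit  d=D]
3: R B0 -> L0 hit  d=D]
4: R B0 -> L0 hit  d=D]
5: R B0 -> L0 hit  d=D]
6: R B7 -> L1 miss wb->B1  d=-]
7: R B6 -> L0 miss wb->B0  d=-]
8: W B0 -> L0 miss  d=D]
9: W B0 -> L0 hit  d=D]
10: R B8 -> L2 miss  d=-]
11: R B5 -> L2 miss  d=-]
12: R B5 -> L2 hit  d=-]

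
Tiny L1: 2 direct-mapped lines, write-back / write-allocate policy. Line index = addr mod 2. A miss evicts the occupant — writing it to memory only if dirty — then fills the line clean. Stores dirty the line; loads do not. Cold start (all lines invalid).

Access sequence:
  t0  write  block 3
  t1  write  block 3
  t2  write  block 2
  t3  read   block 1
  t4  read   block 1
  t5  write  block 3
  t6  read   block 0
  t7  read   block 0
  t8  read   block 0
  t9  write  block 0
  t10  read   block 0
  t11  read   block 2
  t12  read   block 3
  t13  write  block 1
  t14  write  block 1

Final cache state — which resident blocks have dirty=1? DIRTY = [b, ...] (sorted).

0: W B3 → L1 miss [D]
1: W B3 → L1 hit [D]
2: W B2 → L0 miss [D]
3: R B1 → L1 miss wb→B3 [-]
4: R B1 → L1 hit [-]
5: W B3 → L1 miss [D]
6: R B0 → L0 miss wb→B2 [-]
7: R B0 → L0 hit [-]
8: R B0 → L0 hit [-]
9: W B0 → L0 hit [D]
10: R B0 → L0 hit [D]
11: R B2 → L0 miss wb→B0 [-]
12: R B3 → L1 hit [D]
13: W B1 → L1 miss wb→B3 [D]
14: W B1 → L1 hit [D]

DIRTY = [1]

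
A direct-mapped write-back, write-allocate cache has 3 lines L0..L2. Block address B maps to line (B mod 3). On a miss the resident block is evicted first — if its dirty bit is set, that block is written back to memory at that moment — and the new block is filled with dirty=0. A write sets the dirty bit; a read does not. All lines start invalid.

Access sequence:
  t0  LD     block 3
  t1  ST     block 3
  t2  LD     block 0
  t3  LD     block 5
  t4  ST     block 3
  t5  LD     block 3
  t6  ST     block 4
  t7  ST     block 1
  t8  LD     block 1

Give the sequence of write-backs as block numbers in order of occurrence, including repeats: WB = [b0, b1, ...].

WB = [3, 4]

0: R B3 -> L0 miss  d=-]
1: W B3 -> L0 hit  d=D]
2: R B0 -> L0 miss wb->B3  d=-]
3: R B5 -> L2 miss  d=-]
4: W B3 -> L0 miss  d=D]
5: R B3 -> L0 hit  d=D]
6: W B4 -> L1 miss  d=D]
7: W B1 -> L1 miss wb->B4  d=D]
8: R B1 -> L1 hit  d=D]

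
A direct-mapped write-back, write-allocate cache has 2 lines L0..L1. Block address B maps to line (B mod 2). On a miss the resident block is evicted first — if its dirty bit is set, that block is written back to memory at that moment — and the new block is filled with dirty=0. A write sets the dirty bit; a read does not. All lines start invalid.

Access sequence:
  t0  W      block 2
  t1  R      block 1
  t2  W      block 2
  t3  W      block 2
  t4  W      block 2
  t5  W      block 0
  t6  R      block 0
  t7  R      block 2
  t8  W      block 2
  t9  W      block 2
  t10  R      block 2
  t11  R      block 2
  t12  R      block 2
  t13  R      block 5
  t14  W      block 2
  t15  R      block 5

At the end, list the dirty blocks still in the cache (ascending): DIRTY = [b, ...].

DIRTY = [2]

0: W B2 -> L0 miss  d=D]
1: R B1 -> L1 miss  d=-]
2: W B2 -> L0 hit  d=D]
3: W B2 -> L0 hit  d=D]
4: W B2 -> L0 hit  d=D]
5: W B0 -> L0 miss wb->B2  d=D]
6: R B0 -> L0 hit  d=D]
7: R B2 -> L0 miss wb->B0  d=-]
8: W B2 -> L0 hit  d=D]
9: W B2 -> L0 hit  d=D]
10: R B2 -> L0 hit  d=D]
11: R B2 -> L0 hit  d=D]
12: R B2 -> L0 hit  d=D]
13: R B5 -> L1 miss  d=-]
14: W B2 -> L0 hit  d=D]
15: R B5 -> L1 hit  d=-]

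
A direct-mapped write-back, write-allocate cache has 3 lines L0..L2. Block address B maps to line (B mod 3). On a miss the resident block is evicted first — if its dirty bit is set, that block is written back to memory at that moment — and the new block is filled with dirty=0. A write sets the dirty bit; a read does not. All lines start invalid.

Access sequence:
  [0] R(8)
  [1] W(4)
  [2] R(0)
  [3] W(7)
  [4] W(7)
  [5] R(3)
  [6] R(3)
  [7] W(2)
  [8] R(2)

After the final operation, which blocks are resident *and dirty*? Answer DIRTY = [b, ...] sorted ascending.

0: R B8 -> L2 miss  d=-]
1: W B4 -> L1 miss  d=D]
2: R B0 -> L0 miss  d=-]
3: W B7 -> L1 miss wb->B4  d=D]
4: W B7 -> L1 hit  d=D]
5: R B3 -> L0 miss  d=-]
6: R B3 -> L0 hit  d=-]
7: W B2 -> L2 miss  d=D]
8: R B2 -> L2 hit  d=D]

DIRTY = [2, 7]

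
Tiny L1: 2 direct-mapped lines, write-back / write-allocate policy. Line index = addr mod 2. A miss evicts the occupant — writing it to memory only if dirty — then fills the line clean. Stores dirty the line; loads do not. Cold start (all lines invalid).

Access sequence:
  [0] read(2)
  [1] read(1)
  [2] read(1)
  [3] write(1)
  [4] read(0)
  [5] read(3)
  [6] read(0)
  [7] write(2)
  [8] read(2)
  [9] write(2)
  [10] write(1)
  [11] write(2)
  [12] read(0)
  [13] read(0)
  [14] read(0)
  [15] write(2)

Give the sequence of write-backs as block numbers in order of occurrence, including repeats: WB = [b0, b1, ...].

WB = [1, 2]

0: R B2 → L0 miss [-]
1: R B1 → L1 miss [-]
2: R B1 → L1 hit [-]
3: W B1 → L1 hit [D]
4: R B0 → L0 miss [-]
5: R B3 → L1 miss wb→B1 [-]
6: R B0 → L0 hit [-]
7: W B2 → L0 miss [D]
8: R B2 → L0 hit [D]
9: W B2 → L0 hit [D]
10: W B1 → L1 miss [D]
11: W B2 → L0 hit [D]
12: R B0 → L0 miss wb→B2 [-]
13: R B0 → L0 hit [-]
14: R B0 → L0 hit [-]
15: W B2 → L0 miss [D]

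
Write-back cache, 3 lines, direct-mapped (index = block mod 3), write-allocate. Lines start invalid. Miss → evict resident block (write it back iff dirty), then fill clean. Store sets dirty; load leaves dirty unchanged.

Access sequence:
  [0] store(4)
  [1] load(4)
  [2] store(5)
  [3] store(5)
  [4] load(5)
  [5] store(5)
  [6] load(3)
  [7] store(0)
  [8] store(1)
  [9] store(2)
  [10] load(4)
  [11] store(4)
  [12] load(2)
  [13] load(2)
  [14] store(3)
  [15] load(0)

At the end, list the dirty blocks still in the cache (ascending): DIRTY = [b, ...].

0: W B4 -> L1 miss  d=D]
1: R B4 -> L1 hit  d=D]
2: W B5 -> L2 miss  d=D]
3: W B5 -> L2 hit  d=D]
4: R B5 -> L2 hit  d=D]
5: W B5 -> L2 hit  d=D]
6: R B3 -> L0 miss  d=-]
7: W B0 -> L0 miss  d=D]
8: W B1 -> L1 miss wb->B4  d=D]
9: W B2 -> L2 miss wb->B5  d=D]
10: R B4 -> L1 miss wb->B1  d=-]
11: W B4 -> L1 hit  d=D]
12: R B2 -> L2 hit  d=D]
13: R B2 -> L2 hit  d=D]
14: W B3 -> L0 miss wb->B0  d=D]
15: R B0 -> L0 miss wb->B3  d=-]

DIRTY = [2, 4]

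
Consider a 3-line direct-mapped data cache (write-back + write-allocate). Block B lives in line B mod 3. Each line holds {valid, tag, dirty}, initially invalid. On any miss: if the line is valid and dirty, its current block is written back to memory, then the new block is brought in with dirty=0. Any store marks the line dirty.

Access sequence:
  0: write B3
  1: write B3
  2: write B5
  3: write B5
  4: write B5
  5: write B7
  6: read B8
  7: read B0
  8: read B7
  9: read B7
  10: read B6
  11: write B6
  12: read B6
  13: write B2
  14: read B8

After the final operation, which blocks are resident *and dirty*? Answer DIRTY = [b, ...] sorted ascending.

0: W B3 → L0 miss [D]
1: W B3 → L0 hit [D]
2: W B5 → L2 miss [D]
3: W B5 → L2 hit [D]
4: W B5 → L2 hit [D]
5: W B7 → L1 miss [D]
6: R B8 → L2 miss wb→B5 [-]
7: R B0 → L0 miss wb→B3 [-]
8: R B7 → L1 hit [D]
9: R B7 → L1 hit [D]
10: R B6 → L0 miss [-]
11: W B6 → L0 hit [D]
12: R B6 → L0 hit [D]
13: W B2 → L2 miss [D]
14: R B8 → L2 miss wb→B2 [-]

DIRTY = [6, 7]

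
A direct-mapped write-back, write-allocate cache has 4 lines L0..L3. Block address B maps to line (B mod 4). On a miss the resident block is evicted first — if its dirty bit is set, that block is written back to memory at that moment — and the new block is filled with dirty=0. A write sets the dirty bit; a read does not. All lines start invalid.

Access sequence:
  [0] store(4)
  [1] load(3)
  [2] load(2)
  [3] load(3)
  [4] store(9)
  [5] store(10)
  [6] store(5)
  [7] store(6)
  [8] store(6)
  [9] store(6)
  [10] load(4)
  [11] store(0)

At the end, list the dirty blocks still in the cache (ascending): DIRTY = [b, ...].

  0 | W B4 → L0 miss [D]
  1 | R B3 → L3 miss [-]
  2 | R B2 → L2 miss [-]
  3 | R B3 → L3 hit [-]
  4 | W B9 → L1 miss [D]
  5 | W B10 → L2 miss [D]
  6 | W B5 → L1 miss wb→B9 [D]
  7 | W B6 → L2 miss wb→B10 [D]
  8 | W B6 → L2 hit [D]
  9 | W B6 → L2 hit [D]
  10 | R B4 → L0 hit [D]
  11 | W B0 → L0 miss wb→B4 [D]

DIRTY = [0, 5, 6]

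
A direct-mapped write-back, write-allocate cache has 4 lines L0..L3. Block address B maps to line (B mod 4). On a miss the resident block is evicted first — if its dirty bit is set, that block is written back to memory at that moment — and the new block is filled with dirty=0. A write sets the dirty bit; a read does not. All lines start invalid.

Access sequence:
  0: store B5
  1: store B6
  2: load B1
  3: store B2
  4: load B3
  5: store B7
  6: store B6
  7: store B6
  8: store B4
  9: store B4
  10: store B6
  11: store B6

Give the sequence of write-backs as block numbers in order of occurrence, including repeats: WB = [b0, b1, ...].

WB = [5, 6, 2]

  0 | W B5 → L1 miss [D]
  1 | W B6 → L2 miss [D]
  2 | R B1 → L1 miss wb→B5 [-]
  3 | W B2 → L2 miss wb→B6 [D]
  4 | R B3 → L3 miss [-]
  5 | W B7 → L3 miss [D]
  6 | W B6 → L2 miss wb→B2 [D]
  7 | W B6 → L2 hit [D]
  8 | W B4 → L0 miss [D]
  9 | W B4 → L0 hit [D]
  10 | W B6 → L2 hit [D]
  11 | W B6 → L2 hit [D]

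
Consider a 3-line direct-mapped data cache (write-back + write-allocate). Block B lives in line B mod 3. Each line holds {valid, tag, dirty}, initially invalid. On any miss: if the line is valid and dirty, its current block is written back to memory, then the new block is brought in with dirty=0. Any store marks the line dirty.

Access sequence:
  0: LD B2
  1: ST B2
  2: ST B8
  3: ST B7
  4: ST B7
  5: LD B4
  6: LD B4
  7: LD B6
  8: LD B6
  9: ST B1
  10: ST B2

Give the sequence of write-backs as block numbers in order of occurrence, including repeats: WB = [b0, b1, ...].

  0 | R B2 → L2 miss [-]
  1 | W B2 → L2 hit [D]
  2 | W B8 → L2 miss wb→B2 [D]
  3 | W B7 → L1 miss [D]
  4 | W B7 → L1 hit [D]
  5 | R B4 → L1 miss wb→B7 [-]
  6 | R B4 → L1 hit [-]
  7 | R B6 → L0 miss [-]
  8 | R B6 → L0 hit [-]
  9 | W B1 → L1 miss [D]
  10 | W B2 → L2 miss wb→B8 [D]

WB = [2, 7, 8]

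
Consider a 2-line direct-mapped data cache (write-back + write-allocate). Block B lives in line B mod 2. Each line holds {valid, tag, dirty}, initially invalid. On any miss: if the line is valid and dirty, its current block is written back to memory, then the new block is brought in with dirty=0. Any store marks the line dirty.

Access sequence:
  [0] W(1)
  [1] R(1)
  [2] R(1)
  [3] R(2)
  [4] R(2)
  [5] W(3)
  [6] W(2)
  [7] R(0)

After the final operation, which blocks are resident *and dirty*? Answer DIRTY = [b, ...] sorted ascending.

0: W B1 → L1 miss [D]
1: R B1 → L1 hit [D]
2: R B1 → L1 hit [D]
3: R B2 → L0 miss [-]
4: R B2 → L0 hit [-]
5: W B3 → L1 miss wb→B1 [D]
6: W B2 → L0 hit [D]
7: R B0 → L0 miss wb→B2 [-]

DIRTY = [3]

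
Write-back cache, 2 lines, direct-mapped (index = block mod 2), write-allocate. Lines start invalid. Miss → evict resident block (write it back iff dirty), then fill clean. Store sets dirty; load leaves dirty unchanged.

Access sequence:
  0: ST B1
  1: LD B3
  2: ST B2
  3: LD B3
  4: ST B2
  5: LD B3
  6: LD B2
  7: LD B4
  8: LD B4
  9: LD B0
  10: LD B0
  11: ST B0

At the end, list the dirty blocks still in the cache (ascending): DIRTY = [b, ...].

DIRTY = [0]

0: W B1 -> L1 miss  d=D]
1: R B3 -> L1 miss wb->B1  d=-]
2: W B2 -> L0 miss  d=D]
3: R B3 -> L1 hit  d=-]
4: W B2 -> L0 hit  d=D]
5: R B3 -> L1 hit  d=-]
6: R B2 -> L0 hit  d=D]
7: R B4 -> L0 miss wb->B2  d=-]
8: R B4 -> L0 hit  d=-]
9: R B0 -> L0 miss  d=-]
10: R B0 -> L0 hit  d=-]
11: W B0 -> L0 hit  d=D]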